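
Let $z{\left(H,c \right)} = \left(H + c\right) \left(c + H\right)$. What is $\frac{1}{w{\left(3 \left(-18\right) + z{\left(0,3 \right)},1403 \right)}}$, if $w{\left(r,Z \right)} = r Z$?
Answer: $- \frac{1}{63135} \approx -1.5839 \cdot 10^{-5}$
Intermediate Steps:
$z{\left(H,c \right)} = \left(H + c\right)^{2}$ ($z{\left(H,c \right)} = \left(H + c\right) \left(H + c\right) = \left(H + c\right)^{2}$)
$w{\left(r,Z \right)} = Z r$
$\frac{1}{w{\left(3 \left(-18\right) + z{\left(0,3 \right)},1403 \right)}} = \frac{1}{1403 \left(3 \left(-18\right) + \left(0 + 3\right)^{2}\right)} = \frac{1}{1403 \left(-54 + 3^{2}\right)} = \frac{1}{1403 \left(-54 + 9\right)} = \frac{1}{1403 \left(-45\right)} = \frac{1}{-63135} = - \frac{1}{63135}$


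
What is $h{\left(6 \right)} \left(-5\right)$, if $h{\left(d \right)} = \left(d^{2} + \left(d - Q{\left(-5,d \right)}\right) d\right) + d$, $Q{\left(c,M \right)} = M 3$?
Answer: $150$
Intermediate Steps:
$Q{\left(c,M \right)} = 3 M$
$h{\left(d \right)} = d - d^{2}$ ($h{\left(d \right)} = \left(d^{2} + \left(d - 3 d\right) d\right) + d = \left(d^{2} + - 2 d d\right) + d = \left(d^{2} - 2 d^{2}\right) + d = - d^{2} + d = d - d^{2}$)
$h{\left(6 \right)} \left(-5\right) = 6 \left(1 - 6\right) \left(-5\right) = 6 \left(-5\right) \left(-5\right) = \left(-30\right) \left(-5\right) = 150$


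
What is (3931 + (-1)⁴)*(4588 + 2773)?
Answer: 28943452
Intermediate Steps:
(3931 + (-1)⁴)*(4588 + 2773) = (3931 + 1)*7361 = 3932*7361 = 28943452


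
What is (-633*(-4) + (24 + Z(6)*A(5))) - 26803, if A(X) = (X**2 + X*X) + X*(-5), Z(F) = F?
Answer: -24097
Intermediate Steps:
A(X) = -5*X + 2*X**2 (A(X) = (X**2 + X**2) - 5*X = 2*X**2 - 5*X = -5*X + 2*X**2)
(-633*(-4) + (24 + Z(6)*A(5))) - 26803 = (-633*(-4) + (24 + 6*(5*(-5 + 2*5)))) - 26803 = (2532 + (24 + 6*(5*(-5 + 10)))) - 26803 = (2532 + (24 + 6*(5*5))) - 26803 = (2532 + (24 + 6*25)) - 26803 = (2532 + (24 + 150)) - 26803 = (2532 + 174) - 26803 = 2706 - 26803 = -24097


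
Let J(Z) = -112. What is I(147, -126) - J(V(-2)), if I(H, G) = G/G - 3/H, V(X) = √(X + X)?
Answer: 5536/49 ≈ 112.98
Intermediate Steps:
V(X) = √2*√X (V(X) = √(2*X) = √2*√X)
I(H, G) = 1 - 3/H
I(147, -126) - J(V(-2)) = (-3 + 147)/147 - 1*(-112) = (1/147)*144 + 112 = 48/49 + 112 = 5536/49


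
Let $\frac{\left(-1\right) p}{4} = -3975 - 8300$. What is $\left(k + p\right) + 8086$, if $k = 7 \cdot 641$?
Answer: $61673$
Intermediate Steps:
$k = 4487$
$p = 49100$ ($p = - 4 \left(-3975 - 8300\right) = \left(-4\right) \left(-12275\right) = 49100$)
$\left(k + p\right) + 8086 = \left(4487 + 49100\right) + 8086 = 53587 + 8086 = 61673$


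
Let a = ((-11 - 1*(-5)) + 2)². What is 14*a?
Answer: 224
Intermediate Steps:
a = 16 (a = ((-11 + 5) + 2)² = (-6 + 2)² = (-4)² = 16)
14*a = 14*16 = 224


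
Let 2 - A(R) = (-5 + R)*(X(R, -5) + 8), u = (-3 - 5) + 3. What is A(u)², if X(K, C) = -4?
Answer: 1764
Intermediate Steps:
u = -5 (u = -8 + 3 = -5)
A(R) = 22 - 4*R (A(R) = 2 - (-5 + R)*(-4 + 8) = 2 - (-5 + R)*4 = 2 - (-20 + 4*R) = 2 + (20 - 4*R) = 22 - 4*R)
A(u)² = (22 - 4*(-5))² = (22 + 20)² = 42² = 1764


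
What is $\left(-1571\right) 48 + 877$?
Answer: $-74531$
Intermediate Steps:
$\left(-1571\right) 48 + 877 = -75408 + 877 = -74531$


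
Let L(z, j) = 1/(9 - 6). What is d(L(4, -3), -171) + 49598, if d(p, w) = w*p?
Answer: 49541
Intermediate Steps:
L(z, j) = 1/3
d(p, w) = p*w
d(L(4, -3), -171) + 49598 = (1/3)*(-171) + 49598 = -57 + 49598 = 49541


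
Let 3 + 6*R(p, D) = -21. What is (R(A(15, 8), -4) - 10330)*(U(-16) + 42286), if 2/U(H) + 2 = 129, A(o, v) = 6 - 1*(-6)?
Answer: -55496928216/127 ≈ -4.3698e+8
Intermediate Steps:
A(o, v) = 12 (A(o, v) = 6 + 6 = 12)
U(H) = 2/127 (U(H) = 2/(-2 + 129) = 2/127)
R(p, D) = -4 (R(p, D) = -½ + (⅙)*(-21) = -½ - 7/2 = -4)
(R(A(15, 8), -4) - 10330)*(U(-16) + 42286) = (-4 - 10330)*(2/127 + 42286) = -10334*5370324/127 = -55496928216/127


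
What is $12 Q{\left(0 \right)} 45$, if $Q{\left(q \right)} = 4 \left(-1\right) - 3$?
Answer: $-3780$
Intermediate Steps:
$Q{\left(q \right)} = -7$ ($Q{\left(q \right)} = -4 - 3 = -7$)
$12 Q{\left(0 \right)} 45 = 12 \left(-7\right) 45 = \left(-84\right) 45 = -3780$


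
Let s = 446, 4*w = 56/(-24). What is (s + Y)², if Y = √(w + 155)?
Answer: (2676 + √5559)²/36 ≈ 2.1015e+5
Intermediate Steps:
w = -7/12 (w = (56/(-24))/4 = (56*(-1/24))/4 = (¼)*(-7/3) = -7/12 ≈ -0.58333)
Y = √5559/6 (Y = √(-7/12 + 155) = √(1853/12) = √5559/6 ≈ 12.426)
(s + Y)² = (446 + √5559/6)²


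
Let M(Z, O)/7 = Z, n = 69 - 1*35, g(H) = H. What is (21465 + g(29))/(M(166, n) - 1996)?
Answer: -10747/417 ≈ -25.772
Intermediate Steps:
n = 34 (n = 69 - 35 = 34)
M(Z, O) = 7*Z
(21465 + g(29))/(M(166, n) - 1996) = (21465 + 29)/(7*166 - 1996) = 21494/(1162 - 1996) = 21494/(-834) = 21494*(-1/834) = -10747/417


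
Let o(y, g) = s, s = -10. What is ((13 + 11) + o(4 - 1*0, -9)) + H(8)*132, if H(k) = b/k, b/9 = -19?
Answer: -5615/2 ≈ -2807.5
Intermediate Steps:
o(y, g) = -10
b = -171 (b = 9*(-19) = -171)
H(k) = -171/k
((13 + 11) + o(4 - 1*0, -9)) + H(8)*132 = ((13 + 11) - 10) - 171/8*132 = (24 - 10) - 171*⅛*132 = 14 - 171/8*132 = 14 - 5643/2 = -5615/2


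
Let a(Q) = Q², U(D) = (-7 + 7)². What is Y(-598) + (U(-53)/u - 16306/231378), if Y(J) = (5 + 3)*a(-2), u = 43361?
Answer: 3693895/115689 ≈ 31.930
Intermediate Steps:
U(D) = 0 (U(D) = 0² = 0)
Y(J) = 32 (Y(J) = (5 + 3)*(-2)² = 8*4 = 32)
Y(-598) + (U(-53)/u - 16306/231378) = 32 + (0/43361 - 16306/231378) = 32 + (0*(1/43361) - 16306*1/231378) = 32 + (0 - 8153/115689) = 32 - 8153/115689 = 3693895/115689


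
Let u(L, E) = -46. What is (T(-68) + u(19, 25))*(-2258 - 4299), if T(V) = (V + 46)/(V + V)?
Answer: 20438169/68 ≈ 3.0056e+5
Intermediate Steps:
T(V) = (46 + V)/(2*V) (T(V) = (46 + V)/((2*V)) = (46 + V)*(1/(2*V)) = (46 + V)/(2*V))
(T(-68) + u(19, 25))*(-2258 - 4299) = ((½)*(46 - 68)/(-68) - 46)*(-2258 - 4299) = ((½)*(-1/68)*(-22) - 46)*(-6557) = (11/68 - 46)*(-6557) = -3117/68*(-6557) = 20438169/68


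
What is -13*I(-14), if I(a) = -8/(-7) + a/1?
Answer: 1170/7 ≈ 167.14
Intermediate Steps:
I(a) = 8/7 + a (I(a) = -8*(-⅐) + a*1 = 8/7 + a)
-13*I(-14) = -13*(8/7 - 14) = -13*(-90/7) = 1170/7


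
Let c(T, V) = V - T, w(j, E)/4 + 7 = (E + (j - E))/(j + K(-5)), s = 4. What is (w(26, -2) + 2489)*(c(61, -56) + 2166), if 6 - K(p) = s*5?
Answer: 5060347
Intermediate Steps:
K(p) = -14 (K(p) = 6 - 4*5 = 6 - 1*20 = 6 - 20 = -14)
w(j, E) = -28 + 4*j/(-14 + j) (w(j, E) = -28 + 4*((E + (j - E))/(j - 14)) = -28 + 4*(j/(-14 + j)) = -28 + 4*j/(-14 + j))
(w(26, -2) + 2489)*(c(61, -56) + 2166) = (8*(49 - 3*26)/(-14 + 26) + 2489)*((-56 - 1*61) + 2166) = (8*(49 - 78)/12 + 2489)*((-56 - 61) + 2166) = (8*(1/12)*(-29) + 2489)*(-117 + 2166) = (-58/3 + 2489)*2049 = (7409/3)*2049 = 5060347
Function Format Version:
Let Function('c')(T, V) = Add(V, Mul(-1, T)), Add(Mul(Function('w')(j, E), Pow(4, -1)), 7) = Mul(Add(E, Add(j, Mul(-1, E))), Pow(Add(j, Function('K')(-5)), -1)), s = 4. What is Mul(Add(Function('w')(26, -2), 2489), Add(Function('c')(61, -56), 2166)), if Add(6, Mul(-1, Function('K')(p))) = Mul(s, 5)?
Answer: 5060347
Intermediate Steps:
Function('K')(p) = -14 (Function('K')(p) = Add(6, Mul(-1, Mul(4, 5))) = Add(6, Mul(-1, 20)) = Add(6, -20) = -14)
Function('w')(j, E) = Add(-28, Mul(4, j, Pow(Add(-14, j), -1))) (Function('w')(j, E) = Add(-28, Mul(4, Mul(Add(E, Add(j, Mul(-1, E))), Pow(Add(j, -14), -1)))) = Add(-28, Mul(4, Mul(j, Pow(Add(-14, j), -1)))) = Add(-28, Mul(4, j, Pow(Add(-14, j), -1))))
Mul(Add(Function('w')(26, -2), 2489), Add(Function('c')(61, -56), 2166)) = Mul(Add(Mul(8, Pow(Add(-14, 26), -1), Add(49, Mul(-3, 26))), 2489), Add(Add(-56, Mul(-1, 61)), 2166)) = Mul(Add(Mul(8, Pow(12, -1), Add(49, -78)), 2489), Add(Add(-56, -61), 2166)) = Mul(Add(Mul(8, Rational(1, 12), -29), 2489), Add(-117, 2166)) = Mul(Add(Rational(-58, 3), 2489), 2049) = Mul(Rational(7409, 3), 2049) = 5060347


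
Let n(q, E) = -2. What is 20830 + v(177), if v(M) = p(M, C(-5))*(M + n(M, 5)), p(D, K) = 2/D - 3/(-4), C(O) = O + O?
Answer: 14841965/708 ≈ 20963.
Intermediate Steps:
C(O) = 2*O
p(D, K) = 3/4 + 2/D (p(D, K) = 2/D - 3*(-1/4) = 2/D + 3/4 = 3/4 + 2/D)
v(M) = (-2 + M)*(3/4 + 2/M) (v(M) = (3/4 + 2/M)*(M - 2) = (3/4 + 2/M)*(-2 + M) = (-2 + M)*(3/4 + 2/M))
20830 + v(177) = 20830 + (1/4)*(-2 + 177)*(8 + 3*177)/177 = 20830 + (1/4)*(1/177)*175*(8 + 531) = 20830 + (1/4)*(1/177)*175*539 = 20830 + 94325/708 = 14841965/708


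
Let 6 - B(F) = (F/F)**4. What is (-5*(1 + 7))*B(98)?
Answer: -200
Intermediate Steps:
B(F) = 5 (B(F) = 6 - (F/F)**4 = 6 - 1*1**4 = 6 - 1*1 = 6 - 1 = 5)
(-5*(1 + 7))*B(98) = -5*(1 + 7)*5 = -5*8*5 = -40*5 = -200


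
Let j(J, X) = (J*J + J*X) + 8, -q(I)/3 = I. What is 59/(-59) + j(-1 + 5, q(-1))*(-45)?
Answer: -1621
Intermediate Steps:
q(I) = -3*I
j(J, X) = 8 + J² + J*X (j(J, X) = (J² + J*X) + 8 = 8 + J² + J*X)
59/(-59) + j(-1 + 5, q(-1))*(-45) = 59/(-59) + (8 + (-1 + 5)² + (-1 + 5)*(-3*(-1)))*(-45) = 59*(-1/59) + (8 + 4² + 4*3)*(-45) = -1 + (8 + 16 + 12)*(-45) = -1 + 36*(-45) = -1 - 1620 = -1621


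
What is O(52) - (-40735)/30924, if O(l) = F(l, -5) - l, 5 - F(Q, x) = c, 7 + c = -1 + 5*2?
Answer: -1474541/30924 ≈ -47.683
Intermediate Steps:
c = 2 (c = -7 + (-1 + 5*2) = -7 + (-1 + 10) = -7 + 9 = 2)
F(Q, x) = 3 (F(Q, x) = 5 - 1*2 = 5 - 2 = 3)
O(l) = 3 - l
O(52) - (-40735)/30924 = (3 - 1*52) - (-40735)/30924 = (3 - 52) - (-40735)/30924 = -49 - 1*(-40735/30924) = -49 + 40735/30924 = -1474541/30924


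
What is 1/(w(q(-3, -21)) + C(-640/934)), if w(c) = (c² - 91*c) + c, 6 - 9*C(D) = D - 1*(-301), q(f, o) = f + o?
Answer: 1401/3787321 ≈ 0.00036992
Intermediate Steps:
C(D) = -295/9 - D/9 (C(D) = ⅔ - (D - 1*(-301))/9 = ⅔ - (D + 301)/9 = ⅔ - (301 + D)/9 = ⅔ + (-301/9 - D/9) = -295/9 - D/9)
w(c) = c² - 90*c
1/(w(q(-3, -21)) + C(-640/934)) = 1/((-3 - 21)*(-90 + (-3 - 21)) + (-295/9 - (-640)/(9*934))) = 1/(-24*(-90 - 24) + (-295/9 - (-640)/(9*934))) = 1/(-24*(-114) + (-295/9 - ⅑*(-320/467))) = 1/(2736 + (-295/9 + 320/4203)) = 1/(2736 - 45815/1401) = 1/(3787321/1401) = 1401/3787321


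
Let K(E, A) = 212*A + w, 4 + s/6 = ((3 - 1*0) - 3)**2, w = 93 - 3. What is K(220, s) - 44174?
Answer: -49172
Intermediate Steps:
w = 90
s = -24 (s = -24 + 6*((3 - 1*0) - 3)**2 = -24 + 6*((3 + 0) - 3)**2 = -24 + 6*(3 - 3)**2 = -24 + 6*0**2 = -24 + 6*0 = -24 + 0 = -24)
K(E, A) = 90 + 212*A (K(E, A) = 212*A + 90 = 90 + 212*A)
K(220, s) - 44174 = (90 + 212*(-24)) - 44174 = (90 - 5088) - 44174 = -4998 - 44174 = -49172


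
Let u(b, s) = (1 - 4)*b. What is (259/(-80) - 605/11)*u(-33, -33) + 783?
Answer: -398601/80 ≈ -4982.5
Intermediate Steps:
u(b, s) = -3*b
(259/(-80) - 605/11)*u(-33, -33) + 783 = (259/(-80) - 605/11)*(-3*(-33)) + 783 = (259*(-1/80) - 605*1/11)*99 + 783 = (-259/80 - 55)*99 + 783 = -4659/80*99 + 783 = -461241/80 + 783 = -398601/80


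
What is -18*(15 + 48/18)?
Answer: -318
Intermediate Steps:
-18*(15 + 48/18) = -18*(15 + 48*(1/18)) = -18*(15 + 8/3) = -18*53/3 = -318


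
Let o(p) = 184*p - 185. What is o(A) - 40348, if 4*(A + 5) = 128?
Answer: -35565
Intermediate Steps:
A = 27 (A = -5 + (¼)*128 = -5 + 32 = 27)
o(p) = -185 + 184*p
o(A) - 40348 = (-185 + 184*27) - 40348 = (-185 + 4968) - 40348 = 4783 - 40348 = -35565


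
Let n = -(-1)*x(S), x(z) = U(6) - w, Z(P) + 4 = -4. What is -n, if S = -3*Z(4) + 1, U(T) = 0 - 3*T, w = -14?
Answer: 4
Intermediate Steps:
Z(P) = -8 (Z(P) = -4 - 4 = -8)
U(T) = -3*T
S = 25 (S = -3*(-8) + 1 = 24 + 1 = 25)
x(z) = -4 (x(z) = -3*6 - 1*(-14) = -18 + 14 = -4)
n = -4 (n = -(-1)*(-4) = -1*4 = -4)
-n = -1*(-4) = 4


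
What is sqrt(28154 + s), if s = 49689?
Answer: sqrt(77843) ≈ 279.00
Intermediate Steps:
sqrt(28154 + s) = sqrt(28154 + 49689) = sqrt(77843)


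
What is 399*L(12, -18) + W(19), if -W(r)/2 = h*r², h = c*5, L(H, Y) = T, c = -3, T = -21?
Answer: 2451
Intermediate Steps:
L(H, Y) = -21
h = -15 (h = -3*5 = -15)
W(r) = 30*r² (W(r) = -(-30)*r² = 30*r²)
399*L(12, -18) + W(19) = 399*(-21) + 30*19² = -8379 + 30*361 = -8379 + 10830 = 2451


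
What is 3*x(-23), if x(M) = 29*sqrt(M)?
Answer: 87*I*sqrt(23) ≈ 417.24*I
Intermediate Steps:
3*x(-23) = 3*(29*sqrt(-23)) = 3*(29*(I*sqrt(23))) = 3*(29*I*sqrt(23)) = 87*I*sqrt(23)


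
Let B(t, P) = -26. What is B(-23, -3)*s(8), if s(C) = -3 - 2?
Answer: 130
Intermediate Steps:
s(C) = -5
B(-23, -3)*s(8) = -26*(-5) = 130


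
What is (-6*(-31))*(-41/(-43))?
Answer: 7626/43 ≈ 177.35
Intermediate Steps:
(-6*(-31))*(-41/(-43)) = 186*(-41*(-1/43)) = 186*(41/43) = 7626/43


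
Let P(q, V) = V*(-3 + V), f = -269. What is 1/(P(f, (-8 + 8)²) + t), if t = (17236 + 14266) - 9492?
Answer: 1/22010 ≈ 4.5434e-5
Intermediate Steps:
t = 22010 (t = 31502 - 9492 = 22010)
1/(P(f, (-8 + 8)²) + t) = 1/((-8 + 8)²*(-3 + (-8 + 8)²) + 22010) = 1/(0²*(-3 + 0²) + 22010) = 1/(0*(-3 + 0) + 22010) = 1/(0*(-3) + 22010) = 1/(0 + 22010) = 1/22010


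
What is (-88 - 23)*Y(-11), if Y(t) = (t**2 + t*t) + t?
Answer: -25641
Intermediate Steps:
Y(t) = t + 2*t**2 (Y(t) = (t**2 + t**2) + t = 2*t**2 + t = t + 2*t**2)
(-88 - 23)*Y(-11) = (-88 - 23)*(-11*(1 + 2*(-11))) = -(-1221)*(1 - 22) = -(-1221)*(-21) = -111*231 = -25641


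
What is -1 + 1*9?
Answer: 8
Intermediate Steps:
-1 + 1*9 = -1 + 9 = 8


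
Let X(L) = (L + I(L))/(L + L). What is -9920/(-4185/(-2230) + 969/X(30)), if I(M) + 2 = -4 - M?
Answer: 4424320/4320903 ≈ 1.0239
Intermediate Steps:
I(M) = -6 - M (I(M) = -2 + (-4 - M) = -6 - M)
X(L) = -3/L (X(L) = (L + (-6 - L))/(L + L) = -6*1/(2*L) = -3/L)
-9920/(-4185/(-2230) + 969/X(30)) = -9920/(-4185/(-2230) + 969/((-3/30))) = -9920/(-4185*(-1/2230) + 969/((-3*1/30))) = -9920/(837/446 + 969/(-⅒)) = -9920/(837/446 + 969*(-10)) = -9920/(837/446 - 9690) = -9920/(-4320903/446) = -9920*(-446/4320903) = 4424320/4320903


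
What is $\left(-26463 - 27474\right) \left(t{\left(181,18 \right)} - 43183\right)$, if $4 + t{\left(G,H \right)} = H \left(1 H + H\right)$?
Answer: $2294426043$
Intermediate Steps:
$t{\left(G,H \right)} = -4 + 2 H^{2}$ ($t{\left(G,H \right)} = -4 + H \left(1 H + H\right) = -4 + H \left(H + H\right) = -4 + H 2 H = -4 + 2 H^{2}$)
$\left(-26463 - 27474\right) \left(t{\left(181,18 \right)} - 43183\right) = \left(-26463 - 27474\right) \left(\left(-4 + 2 \cdot 18^{2}\right) - 43183\right) = - 53937 \left(\left(-4 + 2 \cdot 324\right) - 43183\right) = - 53937 \left(\left(-4 + 648\right) - 43183\right) = - 53937 \left(644 - 43183\right) = \left(-53937\right) \left(-42539\right) = 2294426043$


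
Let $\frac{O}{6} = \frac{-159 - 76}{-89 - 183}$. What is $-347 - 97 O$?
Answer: $- \frac{115577}{136} \approx -849.83$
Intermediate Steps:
$O = \frac{705}{136}$ ($O = 6 \frac{-159 - 76}{-89 - 183} = 6 \left(- \frac{235}{-272}\right) = 6 \left(\left(-235\right) \left(- \frac{1}{272}\right)\right) = 6 \cdot \frac{235}{272} = \frac{705}{136} \approx 5.1838$)
$-347 - 97 O = -347 - \frac{68385}{136} = - \frac{115577}{136}$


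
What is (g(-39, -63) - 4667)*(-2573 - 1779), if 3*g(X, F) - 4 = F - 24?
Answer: 61293568/3 ≈ 2.0431e+7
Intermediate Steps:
g(X, F) = -20/3 + F/3 (g(X, F) = 4/3 + (F - 24)/3 = 4/3 + (-24 + F)/3 = 4/3 + (-8 + F/3) = -20/3 + F/3)
(g(-39, -63) - 4667)*(-2573 - 1779) = ((-20/3 + (⅓)*(-63)) - 4667)*(-2573 - 1779) = ((-20/3 - 21) - 4667)*(-4352) = (-83/3 - 4667)*(-4352) = -14084/3*(-4352) = 61293568/3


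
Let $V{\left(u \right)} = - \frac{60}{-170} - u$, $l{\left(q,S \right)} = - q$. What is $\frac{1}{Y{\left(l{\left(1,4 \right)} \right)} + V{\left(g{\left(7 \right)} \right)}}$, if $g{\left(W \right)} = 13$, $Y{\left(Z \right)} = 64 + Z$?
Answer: $\frac{17}{856} \approx 0.01986$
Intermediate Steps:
$V{\left(u \right)} = \frac{6}{17} - u$ ($V{\left(u \right)} = \left(-60\right) \left(- \frac{1}{170}\right) - u = \frac{6}{17} - u$)
$\frac{1}{Y{\left(l{\left(1,4 \right)} \right)} + V{\left(g{\left(7 \right)} \right)}} = \frac{1}{\left(64 - 1\right) + \left(\frac{6}{17} - 13\right)} = \frac{1}{63 - \frac{215}{17}} = \frac{1}{\frac{856}{17}} = \frac{17}{856}$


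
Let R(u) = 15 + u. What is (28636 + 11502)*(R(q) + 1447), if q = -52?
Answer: 56594580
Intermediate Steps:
(28636 + 11502)*(R(q) + 1447) = (28636 + 11502)*((15 - 52) + 1447) = 40138*(-37 + 1447) = 40138*1410 = 56594580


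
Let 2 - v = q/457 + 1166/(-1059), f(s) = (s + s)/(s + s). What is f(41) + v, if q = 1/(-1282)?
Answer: 2544451841/620440566 ≈ 4.1010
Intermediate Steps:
f(s) = 1 (f(s) = (2*s)/((2*s)) = (2*s)*(1/(2*s)) = 1)
q = -1/1282 ≈ -0.00078003
v = 1924011275/620440566 (v = 2 - (-1/1282/457 + 1166/(-1059)) = 2 - (-1/1282*1/457 + 1166*(-1/1059)) = 2 - (-1/585874 - 1166/1059) = 2 - 1*(-683130143/620440566) = 2 + 683130143/620440566 = 1924011275/620440566 ≈ 3.1010)
f(41) + v = 1 + 1924011275/620440566 = 2544451841/620440566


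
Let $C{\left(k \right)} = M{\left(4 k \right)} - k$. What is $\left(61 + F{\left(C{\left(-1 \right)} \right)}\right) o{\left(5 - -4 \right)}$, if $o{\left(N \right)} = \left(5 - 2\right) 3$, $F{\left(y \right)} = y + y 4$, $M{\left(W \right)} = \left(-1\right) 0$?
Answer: $594$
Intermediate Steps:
$M{\left(W \right)} = 0$
$C{\left(k \right)} = - k$ ($C{\left(k \right)} = 0 - k = - k$)
$F{\left(y \right)} = 5 y$ ($F{\left(y \right)} = y + 4 y = 5 y$)
$o{\left(N \right)} = 9$ ($o{\left(N \right)} = 3 \cdot 3 = 9$)
$\left(61 + F{\left(C{\left(-1 \right)} \right)}\right) o{\left(5 - -4 \right)} = \left(61 + 5 \left(\left(-1\right) \left(-1\right)\right)\right) 9 = \left(61 + 5 \cdot 1\right) 9 = \left(61 + 5\right) 9 = 66 \cdot 9 = 594$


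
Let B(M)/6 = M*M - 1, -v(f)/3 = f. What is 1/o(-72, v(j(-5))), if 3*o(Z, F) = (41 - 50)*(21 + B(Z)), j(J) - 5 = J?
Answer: -1/93357 ≈ -1.0712e-5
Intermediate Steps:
j(J) = 5 + J
v(f) = -3*f
B(M) = -6 + 6*M² (B(M) = 6*(M*M - 1) = 6*(M² - 1) = 6*(-1 + M²) = -6 + 6*M²)
o(Z, F) = -45 - 18*Z² (o(Z, F) = ((41 - 50)*(21 + (-6 + 6*Z²)))/3 = (-9*(15 + 6*Z²))/3 = (-135 - 54*Z²)/3 = -45 - 18*Z²)
1/o(-72, v(j(-5))) = 1/(-45 - 18*(-72)²) = 1/(-45 - 18*5184) = 1/(-45 - 93312) = 1/(-93357) = -1/93357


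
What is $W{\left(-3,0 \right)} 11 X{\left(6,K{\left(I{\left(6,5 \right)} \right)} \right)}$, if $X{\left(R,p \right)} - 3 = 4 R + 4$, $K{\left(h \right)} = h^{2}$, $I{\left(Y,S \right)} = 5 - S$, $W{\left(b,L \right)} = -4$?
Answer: $-1364$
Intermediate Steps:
$X{\left(R,p \right)} = 7 + 4 R$ ($X{\left(R,p \right)} = 3 + \left(4 R + 4\right) = 3 + \left(4 + 4 R\right) = 7 + 4 R$)
$W{\left(-3,0 \right)} 11 X{\left(6,K{\left(I{\left(6,5 \right)} \right)} \right)} = \left(-4\right) 11 \left(7 + 4 \cdot 6\right) = - 44 \left(7 + 24\right) = \left(-44\right) 31 = -1364$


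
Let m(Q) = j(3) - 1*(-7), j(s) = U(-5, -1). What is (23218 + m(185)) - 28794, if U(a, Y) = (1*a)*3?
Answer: -5584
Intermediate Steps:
U(a, Y) = 3*a (U(a, Y) = a*3 = 3*a)
j(s) = -15 (j(s) = 3*(-5) = -15)
m(Q) = -8 (m(Q) = -15 - 1*(-7) = -15 + 7 = -8)
(23218 + m(185)) - 28794 = (23218 - 8) - 28794 = 23210 - 28794 = -5584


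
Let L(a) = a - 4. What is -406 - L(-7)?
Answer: -395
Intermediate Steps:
L(a) = -4 + a
-406 - L(-7) = -406 - (-4 - 7) = -406 - 1*(-11) = -406 + 11 = -395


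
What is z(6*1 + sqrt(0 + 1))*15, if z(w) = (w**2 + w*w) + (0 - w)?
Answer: 1365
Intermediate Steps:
z(w) = -w + 2*w**2 (z(w) = (w**2 + w**2) - w = 2*w**2 - w = -w + 2*w**2)
z(6*1 + sqrt(0 + 1))*15 = ((6*1 + sqrt(0 + 1))*(-1 + 2*(6*1 + sqrt(0 + 1))))*15 = ((6 + sqrt(1))*(-1 + 2*(6 + sqrt(1))))*15 = ((6 + 1)*(-1 + 2*(6 + 1)))*15 = (7*(-1 + 2*7))*15 = (7*(-1 + 14))*15 = (7*13)*15 = 91*15 = 1365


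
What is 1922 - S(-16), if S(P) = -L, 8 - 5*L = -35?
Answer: 9653/5 ≈ 1930.6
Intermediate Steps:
L = 43/5 (L = 8/5 - ⅕*(-35) = 8/5 + 7 = 43/5 ≈ 8.6000)
S(P) = -43/5 (S(P) = -1*43/5 = -43/5)
1922 - S(-16) = 1922 - 1*(-43/5) = 1922 + 43/5 = 9653/5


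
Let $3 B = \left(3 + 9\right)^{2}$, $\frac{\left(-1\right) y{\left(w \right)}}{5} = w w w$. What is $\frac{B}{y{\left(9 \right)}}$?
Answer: $- \frac{16}{1215} \approx -0.013169$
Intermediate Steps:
$y{\left(w \right)} = - 5 w^{3}$ ($y{\left(w \right)} = - 5 w w w = - 5 w^{2} w = - 5 w^{3}$)
$B = 48$ ($B = \frac{\left(3 + 9\right)^{2}}{3} = \frac{12^{2}}{3} = \frac{1}{3} \cdot 144 = 48$)
$\frac{B}{y{\left(9 \right)}} = \frac{48}{\left(-5\right) 9^{3}} = \frac{48}{\left(-5\right) 729} = \frac{48}{-3645} = 48 \left(- \frac{1}{3645}\right) = - \frac{16}{1215}$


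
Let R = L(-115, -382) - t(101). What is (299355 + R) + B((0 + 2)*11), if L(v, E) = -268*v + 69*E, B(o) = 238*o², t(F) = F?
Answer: 418908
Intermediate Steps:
R = 4361 (R = (-268*(-115) + 69*(-382)) - 1*101 = (30820 - 26358) - 101 = 4462 - 101 = 4361)
(299355 + R) + B((0 + 2)*11) = (299355 + 4361) + 238*((0 + 2)*11)² = 303716 + 238*(2*11)² = 303716 + 238*22² = 303716 + 238*484 = 303716 + 115192 = 418908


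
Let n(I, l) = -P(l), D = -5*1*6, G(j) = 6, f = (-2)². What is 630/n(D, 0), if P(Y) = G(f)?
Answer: -105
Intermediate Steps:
f = 4
P(Y) = 6
D = -30 (D = -5*6 = -30)
n(I, l) = -6 (n(I, l) = -1*6 = -6)
630/n(D, 0) = 630/(-6) = 630*(-⅙) = -105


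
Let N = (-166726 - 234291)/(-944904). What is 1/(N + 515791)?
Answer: 944904/487373380081 ≈ 1.9388e-6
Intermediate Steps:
N = 401017/944904 (N = -401017*(-1/944904) = 401017/944904 ≈ 0.42440)
1/(N + 515791) = 1/(401017/944904 + 515791) = 1/(487373380081/944904) = 944904/487373380081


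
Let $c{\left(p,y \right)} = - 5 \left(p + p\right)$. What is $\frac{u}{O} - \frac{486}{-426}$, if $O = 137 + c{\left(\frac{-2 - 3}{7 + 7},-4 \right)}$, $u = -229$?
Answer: $- \frac{34109}{69864} \approx -0.48822$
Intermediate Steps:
$c{\left(p,y \right)} = - 10 p$ ($c{\left(p,y \right)} = - 5 \cdot 2 p = - 10 p$)
$O = \frac{984}{7}$ ($O = 137 - 10 \frac{-2 - 3}{7 + 7} = 137 - 10 \left(- \frac{5}{14}\right) = 137 - 10 \left(\left(-5\right) \frac{1}{14}\right) = 137 - - \frac{25}{7} = 137 + \frac{25}{7} = \frac{984}{7} \approx 140.57$)
$\frac{u}{O} - \frac{486}{-426} = - \frac{229}{\frac{984}{7}} - \frac{486}{-426} = \left(-229\right) \frac{7}{984} - - \frac{81}{71} = - \frac{1603}{984} + \frac{81}{71} = - \frac{34109}{69864}$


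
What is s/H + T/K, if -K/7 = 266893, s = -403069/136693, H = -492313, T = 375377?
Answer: -25260520301135374/125725335248980159 ≈ -0.20092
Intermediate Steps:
s = -403069/136693 (s = -403069*1/136693 = -403069/136693 ≈ -2.9487)
K = -1868251 (K = -7*266893 = -1868251)
s/H + T/K = -403069/136693/(-492313) + 375377/(-1868251) = -403069/136693*(-1/492313) + 375377*(-1/1868251) = 403069/67295740909 - 375377/1868251 = -25260520301135374/125725335248980159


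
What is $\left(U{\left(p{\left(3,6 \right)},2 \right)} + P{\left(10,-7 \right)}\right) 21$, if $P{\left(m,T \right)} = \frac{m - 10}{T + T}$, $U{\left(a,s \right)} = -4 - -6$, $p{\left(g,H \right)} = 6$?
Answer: $42$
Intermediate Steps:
$U{\left(a,s \right)} = 2$ ($U{\left(a,s \right)} = -4 + 6 = 2$)
$P{\left(m,T \right)} = \frac{-10 + m}{2 T}$
$\left(U{\left(p{\left(3,6 \right)},2 \right)} + P{\left(10,-7 \right)}\right) 21 = \left(2 + \frac{-10 + 10}{2 \left(-7\right)}\right) 21 = \left(2 + \frac{1}{2} \left(- \frac{1}{7}\right) 0\right) 21 = \left(2 + 0\right) 21 = 2 \cdot 21 = 42$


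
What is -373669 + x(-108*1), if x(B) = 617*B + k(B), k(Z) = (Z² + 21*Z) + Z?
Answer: -431017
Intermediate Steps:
k(Z) = Z² + 22*Z
x(B) = 617*B + B*(22 + B)
-373669 + x(-108*1) = -373669 + (-108*1)*(639 - 108*1) = -373669 - 108*(639 - 108) = -373669 - 108*531 = -373669 - 57348 = -431017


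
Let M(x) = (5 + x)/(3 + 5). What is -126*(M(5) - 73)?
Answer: 18081/2 ≈ 9040.5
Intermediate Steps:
M(x) = 5/8 + x/8 (M(x) = (5 + x)/8 = (5 + x)*(⅛) = 5/8 + x/8)
-126*(M(5) - 73) = -126*((5/8 + (⅛)*5) - 73) = -126*((5/8 + 5/8) - 73) = -126*(5/4 - 73) = -126*(-287/4) = 18081/2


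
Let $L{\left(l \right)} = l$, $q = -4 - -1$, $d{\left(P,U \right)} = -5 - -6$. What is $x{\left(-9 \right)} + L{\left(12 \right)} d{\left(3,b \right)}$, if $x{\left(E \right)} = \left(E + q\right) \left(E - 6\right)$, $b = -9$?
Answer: $192$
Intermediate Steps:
$d{\left(P,U \right)} = 1$ ($d{\left(P,U \right)} = -5 + 6 = 1$)
$q = -3$ ($q = -4 + 1 = -3$)
$x{\left(E \right)} = \left(-6 + E\right) \left(-3 + E\right)$ ($x{\left(E \right)} = \left(E - 3\right) \left(E - 6\right) = \left(-3 + E\right) \left(-6 + E\right) = \left(-6 + E\right) \left(-3 + E\right)$)
$x{\left(-9 \right)} + L{\left(12 \right)} d{\left(3,b \right)} = \left(18 + \left(-9\right)^{2} - -81\right) + 12 \cdot 1 = \left(18 + 81 + 81\right) + 12 = 180 + 12 = 192$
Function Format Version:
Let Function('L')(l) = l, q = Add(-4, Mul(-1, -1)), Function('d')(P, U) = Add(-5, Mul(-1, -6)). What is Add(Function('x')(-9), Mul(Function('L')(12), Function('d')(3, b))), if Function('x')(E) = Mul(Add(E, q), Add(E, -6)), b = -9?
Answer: 192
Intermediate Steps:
Function('d')(P, U) = 1 (Function('d')(P, U) = Add(-5, 6) = 1)
q = -3 (q = Add(-4, 1) = -3)
Function('x')(E) = Mul(Add(-6, E), Add(-3, E)) (Function('x')(E) = Mul(Add(E, -3), Add(E, -6)) = Mul(Add(-3, E), Add(-6, E)) = Mul(Add(-6, E), Add(-3, E)))
Add(Function('x')(-9), Mul(Function('L')(12), Function('d')(3, b))) = Add(Add(18, Pow(-9, 2), Mul(-9, -9)), Mul(12, 1)) = Add(Add(18, 81, 81), 12) = Add(180, 12) = 192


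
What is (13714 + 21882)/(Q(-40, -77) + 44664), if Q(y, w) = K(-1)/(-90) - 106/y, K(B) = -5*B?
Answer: 6407280/8039987 ≈ 0.79693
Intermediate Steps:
Q(y, w) = -1/18 - 106/y (Q(y, w) = -5*(-1)/(-90) - 106/y = 5*(-1/90) - 106/y = -1/18 - 106/y)
(13714 + 21882)/(Q(-40, -77) + 44664) = (13714 + 21882)/((1/18)*(-1908 - 1*(-40))/(-40) + 44664) = 35596/((1/18)*(-1/40)*(-1908 + 40) + 44664) = 35596/((1/18)*(-1/40)*(-1868) + 44664) = 35596/(467/180 + 44664) = 35596/(8039987/180) = 35596*(180/8039987) = 6407280/8039987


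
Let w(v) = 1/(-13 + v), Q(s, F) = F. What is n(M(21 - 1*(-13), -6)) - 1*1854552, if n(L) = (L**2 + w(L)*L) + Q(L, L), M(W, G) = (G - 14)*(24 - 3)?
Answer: -726821256/433 ≈ -1.6786e+6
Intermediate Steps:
M(W, G) = -294 + 21*G (M(W, G) = (-14 + G)*21 = -294 + 21*G)
n(L) = L + L**2 + L/(-13 + L) (n(L) = (L**2 + L/(-13 + L)) + L = L + L**2 + L/(-13 + L))
n(M(21 - 1*(-13), -6)) - 1*1854552 = (-294 + 21*(-6))*(1 + (1 + (-294 + 21*(-6)))*(-13 + (-294 + 21*(-6))))/(-13 + (-294 + 21*(-6))) - 1*1854552 = (-294 - 126)*(1 + (1 + (-294 - 126))*(-13 + (-294 - 126)))/(-13 + (-294 - 126)) - 1854552 = -420*(1 + (1 - 420)*(-13 - 420))/(-13 - 420) - 1854552 = -420*(1 - 419*(-433))/(-433) - 1854552 = -420*(-1/433)*(1 + 181427) - 1854552 = -420*(-1/433)*181428 - 1854552 = 76199760/433 - 1854552 = -726821256/433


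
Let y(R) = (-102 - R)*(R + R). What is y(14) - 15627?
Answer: -18875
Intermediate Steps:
y(R) = 2*R*(-102 - R) (y(R) = (-102 - R)*(2*R) = 2*R*(-102 - R))
y(14) - 15627 = -2*14*(102 + 14) - 15627 = -2*14*116 - 15627 = -3248 - 15627 = -18875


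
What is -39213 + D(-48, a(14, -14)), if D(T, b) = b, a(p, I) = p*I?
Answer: -39409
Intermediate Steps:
a(p, I) = I*p
-39213 + D(-48, a(14, -14)) = -39213 - 14*14 = -39213 - 196 = -39409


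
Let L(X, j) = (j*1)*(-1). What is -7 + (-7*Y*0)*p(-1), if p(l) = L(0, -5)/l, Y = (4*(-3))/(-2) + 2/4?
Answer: -7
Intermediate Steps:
L(X, j) = -j (L(X, j) = j*(-1) = -j)
Y = 13/2 (Y = -12*(-1/2) + 2*(1/4) = 6 + 1/2 = 13/2 ≈ 6.5000)
p(l) = 5/l (p(l) = (-1*(-5))/l = 5/l)
-7 + (-7*Y*0)*p(-1) = -7 + (-7*13/2*0)*(5/(-1)) = -7 + (-91/2*0)*(5*(-1)) = -7 + 0*(-5) = -7 + 0 = -7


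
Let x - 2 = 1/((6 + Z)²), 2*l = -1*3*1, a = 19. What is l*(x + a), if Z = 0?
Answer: -757/24 ≈ -31.542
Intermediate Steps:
l = -3/2 (l = (-1*3*1)/2 = (-3*1)/2 = (½)*(-3) = -3/2 ≈ -1.5000)
x = 73/36 (x = 2 + 1/((6 + 0)²) = 2 + 1/(6²) = 2 + 1/36 = 73/36 ≈ 2.0278)
l*(x + a) = -3*(73/36 + 19)/2 = -3/2*757/36 = -757/24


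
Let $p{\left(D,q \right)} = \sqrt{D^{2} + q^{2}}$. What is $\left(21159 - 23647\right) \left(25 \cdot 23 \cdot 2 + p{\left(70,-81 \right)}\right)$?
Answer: $-2861200 - 2488 \sqrt{11461} \approx -3.1276 \cdot 10^{6}$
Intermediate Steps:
$\left(21159 - 23647\right) \left(25 \cdot 23 \cdot 2 + p{\left(70,-81 \right)}\right) = \left(21159 - 23647\right) \left(25 \cdot 23 \cdot 2 + \sqrt{70^{2} + \left(-81\right)^{2}}\right) = - 2488 \left(575 \cdot 2 + \sqrt{4900 + 6561}\right) = - 2488 \left(1150 + \sqrt{11461}\right) = -2861200 - 2488 \sqrt{11461}$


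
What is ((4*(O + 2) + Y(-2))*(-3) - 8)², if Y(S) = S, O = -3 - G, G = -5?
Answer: 2500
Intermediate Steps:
O = 2 (O = -3 - 1*(-5) = -3 + 5 = 2)
((4*(O + 2) + Y(-2))*(-3) - 8)² = ((4*(2 + 2) - 2)*(-3) - 8)² = ((4*4 - 2)*(-3) - 8)² = ((16 - 2)*(-3) - 8)² = (14*(-3) - 8)² = (-42 - 8)² = (-50)² = 2500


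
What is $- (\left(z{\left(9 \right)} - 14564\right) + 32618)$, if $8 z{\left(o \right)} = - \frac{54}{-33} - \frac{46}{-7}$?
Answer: $- \frac{1390237}{77} \approx -18055.0$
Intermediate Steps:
$z{\left(o \right)} = \frac{79}{77}$ ($z{\left(o \right)} = \frac{- \frac{54}{-33} - \frac{46}{-7}}{8} = \frac{\left(-54\right) \left(- \frac{1}{33}\right) - - \frac{46}{7}}{8} = \frac{\frac{18}{11} + \frac{46}{7}}{8} = \frac{1}{8} \cdot \frac{632}{77} = \frac{79}{77}$)
$- (\left(z{\left(9 \right)} - 14564\right) + 32618) = - (\left(\frac{79}{77} - 14564\right) + 32618) = - (- \frac{1121349}{77} + 32618) = \left(-1\right) \frac{1390237}{77} = - \frac{1390237}{77}$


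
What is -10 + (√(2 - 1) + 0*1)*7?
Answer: -3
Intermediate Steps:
-10 + (√(2 - 1) + 0*1)*7 = -10 + (√1 + 0)*7 = -10 + (1 + 0)*7 = -10 + 1*7 = -10 + 7 = -3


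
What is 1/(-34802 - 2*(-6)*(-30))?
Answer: -1/35162 ≈ -2.8440e-5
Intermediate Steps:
1/(-34802 - 2*(-6)*(-30)) = 1/(-34802 + 12*(-30)) = 1/(-34802 - 360) = 1/(-35162) = -1/35162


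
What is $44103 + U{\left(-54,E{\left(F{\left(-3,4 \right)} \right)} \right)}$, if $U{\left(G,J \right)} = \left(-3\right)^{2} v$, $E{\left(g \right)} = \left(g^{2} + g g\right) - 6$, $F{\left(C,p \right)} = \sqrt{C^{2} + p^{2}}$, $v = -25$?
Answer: $43878$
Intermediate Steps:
$E{\left(g \right)} = -6 + 2 g^{2}$ ($E{\left(g \right)} = \left(g^{2} + g^{2}\right) - 6 = 2 g^{2} - 6 = -6 + 2 g^{2}$)
$U{\left(G,J \right)} = -225$ ($U{\left(G,J \right)} = \left(-3\right)^{2} \left(-25\right) = 9 \left(-25\right) = -225$)
$44103 + U{\left(-54,E{\left(F{\left(-3,4 \right)} \right)} \right)} = 44103 - 225 = 43878$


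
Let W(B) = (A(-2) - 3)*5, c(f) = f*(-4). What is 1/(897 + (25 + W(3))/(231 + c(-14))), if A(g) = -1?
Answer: 287/257444 ≈ 0.0011148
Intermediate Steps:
c(f) = -4*f
W(B) = -20 (W(B) = (-1 - 3)*5 = -4*5 = -20)
1/(897 + (25 + W(3))/(231 + c(-14))) = 1/(897 + (25 - 20)/(231 - 4*(-14))) = 1/(897 + 5/(231 + 56)) = 1/(897 + 5/287) = 1/(257444/287) = 287/257444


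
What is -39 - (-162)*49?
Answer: 7899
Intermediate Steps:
-39 - (-162)*49 = -39 - 81*(-98) = -39 + 7938 = 7899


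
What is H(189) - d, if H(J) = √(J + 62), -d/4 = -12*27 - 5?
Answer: -1316 + √251 ≈ -1300.2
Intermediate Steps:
d = 1316 (d = -4*(-12*27 - 5) = -4*(-324 - 5) = -4*(-329) = 1316)
H(J) = √(62 + J)
H(189) - d = √(62 + 189) - 1*1316 = √251 - 1316 = -1316 + √251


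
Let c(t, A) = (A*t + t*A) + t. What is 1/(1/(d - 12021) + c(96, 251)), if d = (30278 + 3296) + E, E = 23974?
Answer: 45527/2198407777 ≈ 2.0709e-5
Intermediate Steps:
d = 57548 (d = (30278 + 3296) + 23974 = 33574 + 23974 = 57548)
c(t, A) = t + 2*A*t (c(t, A) = (A*t + A*t) + t = 2*A*t + t = t + 2*A*t)
1/(1/(d - 12021) + c(96, 251)) = 1/(1/(57548 - 12021) + 96*(1 + 2*251)) = 1/(1/45527 + 96*(1 + 502)) = 1/(1/45527 + 96*503) = 1/(1/45527 + 48288) = 1/(2198407777/45527) = 45527/2198407777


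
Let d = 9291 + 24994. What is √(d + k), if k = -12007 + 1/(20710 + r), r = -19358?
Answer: √60239714/52 ≈ 149.26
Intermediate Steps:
k = -16233463/1352 (k = -12007 + 1/(20710 - 19358) = -12007 + 1/1352 = -16233463/1352 ≈ -12007.)
d = 34285
√(d + k) = √(34285 - 16233463/1352) = √(30119857/1352) = √60239714/52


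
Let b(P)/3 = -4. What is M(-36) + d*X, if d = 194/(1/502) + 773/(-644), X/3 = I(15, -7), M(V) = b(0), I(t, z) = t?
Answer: 2822261727/644 ≈ 4.3824e+6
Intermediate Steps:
b(P) = -12 (b(P) = 3*(-4) = -12)
M(V) = -12
X = 45 (X = 3*15 = 45)
d = 62717099/644 (d = 194/(1/502) + 773*(-1/644) = 194*502 - 773/644 = 97388 - 773/644 = 62717099/644 ≈ 97387.)
M(-36) + d*X = -12 + (62717099/644)*45 = -12 + 2822269455/644 = 2822261727/644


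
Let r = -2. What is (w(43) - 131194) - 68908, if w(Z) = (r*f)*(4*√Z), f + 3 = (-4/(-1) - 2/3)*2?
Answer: -200102 - 88*√43/3 ≈ -2.0029e+5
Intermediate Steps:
f = 11/3 (f = -3 + (-4/(-1) - 2/3)*2 = -3 + (-4*(-1) - 2*⅓)*2 = -3 + (4 - ⅔)*2 = -3 + (10/3)*2 = -3 + 20/3 = 11/3 ≈ 3.6667)
w(Z) = -88*√Z/3 (w(Z) = (-2*11/3)*(4*√Z) = -88*√Z/3)
(w(43) - 131194) - 68908 = (-88*√43/3 - 131194) - 68908 = (-131194 - 88*√43/3) - 68908 = -200102 - 88*√43/3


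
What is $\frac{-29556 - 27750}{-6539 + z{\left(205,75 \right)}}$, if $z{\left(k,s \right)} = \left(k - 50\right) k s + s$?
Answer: $- \frac{57306}{2376661} \approx -0.024112$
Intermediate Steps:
$z{\left(k,s \right)} = s + k s \left(-50 + k\right)$ ($z{\left(k,s \right)} = \left(k - 50\right) k s + s = \left(-50 + k\right) k s + s = k \left(-50 + k\right) s + s = k s \left(-50 + k\right) + s = s + k s \left(-50 + k\right)$)
$\frac{-29556 - 27750}{-6539 + z{\left(205,75 \right)}} = \frac{-29556 - 27750}{-6539 + 75 \left(1 + 205^{2} - 10250\right)} = - \frac{57306}{-6539 + 75 \left(1 + 42025 - 10250\right)} = - \frac{57306}{-6539 + 75 \cdot 31776} = - \frac{57306}{-6539 + 2383200} = - \frac{57306}{2376661}$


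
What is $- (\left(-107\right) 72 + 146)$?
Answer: $7558$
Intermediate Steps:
$- (\left(-107\right) 72 + 146) = - (-7704 + 146) = \left(-1\right) \left(-7558\right) = 7558$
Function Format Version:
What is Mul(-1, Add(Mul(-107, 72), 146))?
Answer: 7558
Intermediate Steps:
Mul(-1, Add(Mul(-107, 72), 146)) = Mul(-1, Add(-7704, 146)) = Mul(-1, -7558) = 7558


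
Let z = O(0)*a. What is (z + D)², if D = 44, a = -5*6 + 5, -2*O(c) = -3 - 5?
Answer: 3136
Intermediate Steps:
O(c) = 4 (O(c) = -(-3 - 5)/2 = -½*(-8) = 4)
a = -25 (a = -30 + 5 = -25)
z = -100 (z = 4*(-25) = -100)
(z + D)² = (-100 + 44)² = (-56)² = 3136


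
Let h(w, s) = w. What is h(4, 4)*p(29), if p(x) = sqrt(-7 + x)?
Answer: 4*sqrt(22) ≈ 18.762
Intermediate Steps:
h(4, 4)*p(29) = 4*sqrt(-7 + 29) = 4*sqrt(22)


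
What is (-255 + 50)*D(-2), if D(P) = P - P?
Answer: 0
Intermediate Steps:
D(P) = 0
(-255 + 50)*D(-2) = (-255 + 50)*0 = -205*0 = 0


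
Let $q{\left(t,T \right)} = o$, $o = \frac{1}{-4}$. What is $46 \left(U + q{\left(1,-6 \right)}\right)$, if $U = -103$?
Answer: $- \frac{9499}{2} \approx -4749.5$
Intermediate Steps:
$o = - \frac{1}{4} \approx -0.25$
$q{\left(t,T \right)} = - \frac{1}{4}$
$46 \left(U + q{\left(1,-6 \right)}\right) = 46 \left(-103 - \frac{1}{4}\right) = 46 \left(- \frac{413}{4}\right) = - \frac{9499}{2}$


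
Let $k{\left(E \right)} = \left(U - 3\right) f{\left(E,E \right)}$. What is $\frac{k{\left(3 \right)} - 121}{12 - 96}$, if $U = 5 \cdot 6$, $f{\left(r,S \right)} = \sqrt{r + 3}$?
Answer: $\frac{121}{84} - \frac{9 \sqrt{6}}{28} \approx 0.65314$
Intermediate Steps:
$f{\left(r,S \right)} = \sqrt{3 + r}$
$U = 30$
$k{\left(E \right)} = 27 \sqrt{3 + E}$ ($k{\left(E \right)} = \left(30 - 3\right) \sqrt{3 + E} = 27 \sqrt{3 + E}$)
$\frac{k{\left(3 \right)} - 121}{12 - 96} = \frac{27 \sqrt{3 + 3} - 121}{12 - 96} = \frac{27 \sqrt{6} - 121}{-84} = - \frac{-121 + 27 \sqrt{6}}{84} = \frac{121}{84} - \frac{9 \sqrt{6}}{28}$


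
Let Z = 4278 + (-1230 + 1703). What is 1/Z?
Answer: 1/4751 ≈ 0.00021048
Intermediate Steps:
Z = 4751 (Z = 4278 + 473 = 4751)
1/Z = 1/4751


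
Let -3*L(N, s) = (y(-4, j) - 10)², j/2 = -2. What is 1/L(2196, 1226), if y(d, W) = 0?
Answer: -3/100 ≈ -0.030000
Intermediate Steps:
j = -4 (j = 2*(-2) = -4)
L(N, s) = -100/3 (L(N, s) = -(0 - 10)²/3 = -⅓*(-10)² = -⅓*100 = -100/3)
1/L(2196, 1226) = 1/(-100/3) = -3/100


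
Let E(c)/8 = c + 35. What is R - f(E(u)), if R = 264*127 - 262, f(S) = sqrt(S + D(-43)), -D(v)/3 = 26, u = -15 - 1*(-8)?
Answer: 33266 - sqrt(146) ≈ 33254.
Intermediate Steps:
u = -7 (u = -15 + 8 = -7)
D(v) = -78 (D(v) = -3*26 = -78)
E(c) = 280 + 8*c (E(c) = 8*(c + 35) = 8*(35 + c) = 280 + 8*c)
f(S) = sqrt(-78 + S) (f(S) = sqrt(S - 78) = sqrt(-78 + S))
R = 33266 (R = 33528 - 262 = 33266)
R - f(E(u)) = 33266 - sqrt(-78 + (280 + 8*(-7))) = 33266 - sqrt(-78 + (280 - 56)) = 33266 - sqrt(-78 + 224) = 33266 - sqrt(146)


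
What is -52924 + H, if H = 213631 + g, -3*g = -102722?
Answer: 584843/3 ≈ 1.9495e+5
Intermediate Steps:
g = 102722/3 (g = -⅓*(-102722) = 102722/3 ≈ 34241.)
H = 743615/3 (H = 213631 + 102722/3 = 743615/3 ≈ 2.4787e+5)
-52924 + H = -52924 + 743615/3 = 584843/3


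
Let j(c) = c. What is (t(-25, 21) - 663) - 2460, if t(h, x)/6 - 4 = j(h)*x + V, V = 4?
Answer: -6225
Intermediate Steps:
t(h, x) = 48 + 6*h*x (t(h, x) = 24 + 6*(h*x + 4) = 24 + 6*(4 + h*x) = 24 + (24 + 6*h*x) = 48 + 6*h*x)
(t(-25, 21) - 663) - 2460 = ((48 + 6*(-25)*21) - 663) - 2460 = ((48 - 3150) - 663) - 2460 = (-3102 - 663) - 2460 = -3765 - 2460 = -6225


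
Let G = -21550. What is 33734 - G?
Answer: 55284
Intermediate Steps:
33734 - G = 33734 - 1*(-21550) = 33734 + 21550 = 55284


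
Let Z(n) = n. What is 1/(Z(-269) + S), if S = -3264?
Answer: -1/3533 ≈ -0.00028305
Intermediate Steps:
1/(Z(-269) + S) = 1/(-269 - 3264) = 1/(-3533) = -1/3533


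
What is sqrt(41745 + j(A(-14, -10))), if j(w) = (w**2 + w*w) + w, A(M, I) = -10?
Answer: sqrt(41935) ≈ 204.78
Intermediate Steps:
j(w) = w + 2*w**2 (j(w) = (w**2 + w**2) + w = 2*w**2 + w = w + 2*w**2)
sqrt(41745 + j(A(-14, -10))) = sqrt(41745 - 10*(1 + 2*(-10))) = sqrt(41745 - 10*(1 - 20)) = sqrt(41745 - 10*(-19)) = sqrt(41745 + 190) = sqrt(41935)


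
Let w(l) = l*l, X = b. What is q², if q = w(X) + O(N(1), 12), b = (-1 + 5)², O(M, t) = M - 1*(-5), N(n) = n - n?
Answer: 68121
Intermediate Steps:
N(n) = 0
O(M, t) = 5 + M (O(M, t) = M + 5 = 5 + M)
b = 16 (b = 4² = 16)
X = 16
w(l) = l²
q = 261 (q = 16² + (5 + 0) = 256 + 5 = 261)
q² = 261² = 68121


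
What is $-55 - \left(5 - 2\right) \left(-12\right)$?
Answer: $-19$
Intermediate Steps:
$-55 - \left(5 - 2\right) \left(-12\right) = -55 - 3 \left(-12\right) = -55 - -36 = -55 + 36 = -19$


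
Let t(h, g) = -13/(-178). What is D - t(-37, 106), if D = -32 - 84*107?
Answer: -1605573/178 ≈ -9020.1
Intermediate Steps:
t(h, g) = 13/178 (t(h, g) = -13*(-1/178) = 13/178)
D = -9020 (D = -32 - 8988 = -9020)
D - t(-37, 106) = -9020 - 1*13/178 = -9020 - 13/178 = -1605573/178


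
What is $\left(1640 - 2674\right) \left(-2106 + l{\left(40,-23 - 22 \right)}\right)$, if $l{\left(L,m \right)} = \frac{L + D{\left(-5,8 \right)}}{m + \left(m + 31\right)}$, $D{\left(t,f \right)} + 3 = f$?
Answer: $\frac{128525166}{59} \approx 2.1784 \cdot 10^{6}$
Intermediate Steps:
$D{\left(t,f \right)} = -3 + f$
$l{\left(L,m \right)} = \frac{5 + L}{31 + 2 m}$ ($l{\left(L,m \right)} = \frac{L + \left(-3 + 8\right)}{m + \left(m + 31\right)} = \frac{L + 5}{m + \left(31 + m\right)} = \frac{5 + L}{31 + 2 m}$)
$\left(1640 - 2674\right) \left(-2106 + l{\left(40,-23 - 22 \right)}\right) = \left(1640 - 2674\right) \left(-2106 + \frac{5 + 40}{31 + 2 \left(-23 - 22\right)}\right) = - 1034 \left(-2106 + \frac{1}{31 + 2 \left(-23 - 22\right)} 45\right) = - 1034 \left(-2106 + \frac{1}{31 + 2 \left(-45\right)} 45\right) = - 1034 \left(-2106 + \frac{1}{31 - 90} \cdot 45\right) = - 1034 \left(-2106 + \frac{1}{-59} \cdot 45\right) = - 1034 \left(-2106 - \frac{45}{59}\right) = \left(-1034\right) \left(- \frac{124299}{59}\right) = \frac{128525166}{59}$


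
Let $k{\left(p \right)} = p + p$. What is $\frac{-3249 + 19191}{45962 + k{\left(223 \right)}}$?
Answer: $\frac{7971}{23204} \approx 0.34352$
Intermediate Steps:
$k{\left(p \right)} = 2 p$
$\frac{-3249 + 19191}{45962 + k{\left(223 \right)}} = \frac{-3249 + 19191}{45962 + 2 \cdot 223} = \frac{15942}{45962 + 446} = \frac{15942}{46408} = 15942 \cdot \frac{1}{46408} = \frac{7971}{23204}$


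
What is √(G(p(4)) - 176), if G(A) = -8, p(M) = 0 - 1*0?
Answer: 2*I*√46 ≈ 13.565*I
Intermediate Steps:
p(M) = 0 (p(M) = 0 + 0 = 0)
√(G(p(4)) - 176) = √(-8 - 176) = √(-184) = 2*I*√46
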